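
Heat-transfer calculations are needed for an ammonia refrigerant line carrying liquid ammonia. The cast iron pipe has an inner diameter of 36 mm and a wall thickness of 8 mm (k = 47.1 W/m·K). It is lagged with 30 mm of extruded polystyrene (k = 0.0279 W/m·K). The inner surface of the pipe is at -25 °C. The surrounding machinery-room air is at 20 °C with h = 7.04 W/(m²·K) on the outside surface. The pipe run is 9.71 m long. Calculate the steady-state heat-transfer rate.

For a radial system each layer contributes R = ln(r_out/r_in)/(2πkL); films add R = 1/(hA).
R_cast iron pipe wall = ln(26/18)/(2π×47.1×9.71) = 1.28×10^-4 K/W
R_extruded polystyrene = ln(56/26)/(2π×0.0279×9.71) = 0.4508 K/W
R_outer film = 1/(h_o·2πr_oL) = 1/(7.04×2π×0.056×9.71) = 0.04158 K/W
R_total = 0.4925 K/W
Q = ΔT/R_total = 45/0.4925

Q ≈ 91.4 W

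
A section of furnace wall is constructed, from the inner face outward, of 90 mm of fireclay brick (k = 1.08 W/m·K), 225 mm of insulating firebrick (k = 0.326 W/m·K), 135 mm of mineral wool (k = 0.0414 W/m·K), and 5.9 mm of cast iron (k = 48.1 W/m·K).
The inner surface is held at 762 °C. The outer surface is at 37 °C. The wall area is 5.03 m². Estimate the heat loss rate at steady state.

Q ≈ 904 W

Model the wall as resistances in series:
R_fireclay brick = L/(kA) = 0.09/(1.08×5.03) = 0.01657 K/W
R_insulating firebrick = L/(kA) = 0.225/(0.326×5.03) = 0.1372 K/W
R_mineral wool = L/(kA) = 0.135/(0.0414×5.03) = 0.6483 K/W
R_cast iron = L/(kA) = 0.0059/(48.1×5.03) = 2.439×10^-5 K/W
R_total = 0.8021 K/W
Q = ΔT / R_total = 725 / 0.8021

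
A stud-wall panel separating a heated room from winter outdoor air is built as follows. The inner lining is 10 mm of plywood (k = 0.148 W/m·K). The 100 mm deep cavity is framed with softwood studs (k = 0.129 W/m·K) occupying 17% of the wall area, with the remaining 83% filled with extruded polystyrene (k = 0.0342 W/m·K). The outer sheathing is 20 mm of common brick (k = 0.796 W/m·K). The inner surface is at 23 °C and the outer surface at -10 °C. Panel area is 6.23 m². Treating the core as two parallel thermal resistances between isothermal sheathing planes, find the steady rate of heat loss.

Sheathing layers in series; stud and cavity paths in parallel between them.
R_inner = 0.01/(0.148×6.23) = 0.01085 K/W
R_stud  = 0.1/(0.129×0.17×6.23) = 0.7319 K/W
R_cav   = 0.1/(0.0342×0.83×6.23) = 0.5655 K/W
1/R_core = 1/R_stud + 1/R_cav → R_core = 0.319 K/W
R_outer = 0.02/(0.796×6.23) = 0.004033 K/W
R_total = 0.3339 K/W
Q = ΔT/R_total = 33/0.3339

Q ≈ 98.8 W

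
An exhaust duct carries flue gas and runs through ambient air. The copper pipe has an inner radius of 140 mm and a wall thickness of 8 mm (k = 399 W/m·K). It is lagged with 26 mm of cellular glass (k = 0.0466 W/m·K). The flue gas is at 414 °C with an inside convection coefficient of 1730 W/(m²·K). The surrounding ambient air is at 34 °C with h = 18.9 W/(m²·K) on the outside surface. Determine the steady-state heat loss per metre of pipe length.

For a radial system each layer contributes R = ln(r_out/r_in)/(2πkL); films add R = 1/(hA).
R_inner film = 1/(h_i·2πr₁L) = 1/(1730×2π×0.14×1) = 6.571×10^-4 K/W
R_copper pipe wall = ln(148/140)/(2π×399×1) = 2.217×10^-5 K/W
R_cellular glass = ln(174/148)/(2π×0.0466×1) = 0.5527 K/W
R_outer film = 1/(h_o·2πr_oL) = 1/(18.9×2π×0.174×1) = 0.0484 K/W
R_total = 0.6018 K/W
Q = ΔT/R_total = 380/0.6018

q′ ≈ 631 W/m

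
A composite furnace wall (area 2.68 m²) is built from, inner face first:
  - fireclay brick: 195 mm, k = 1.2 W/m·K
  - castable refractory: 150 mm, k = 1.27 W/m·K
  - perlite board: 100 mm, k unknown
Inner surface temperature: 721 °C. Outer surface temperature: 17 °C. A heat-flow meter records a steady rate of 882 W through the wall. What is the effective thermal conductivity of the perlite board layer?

Using the resistance-network approach (series):
R_fireclay brick = L/(kA) = 0.195/(1.2×2.68) = 0.06063 K/W
R_castable refractory = L/(kA) = 0.15/(1.27×2.68) = 0.04407 K/W
Sum of known resistances R_other = 0.1047 K/W
Total R = ΔT/Q = 704/882 = 0.7982 K/W
R_perlite board = R_total − R_other = 0.6935 K/W
k = L/(R·A) = 0.1/(0.6935×2.68)

k ≈ 0.0538 W/(m·K)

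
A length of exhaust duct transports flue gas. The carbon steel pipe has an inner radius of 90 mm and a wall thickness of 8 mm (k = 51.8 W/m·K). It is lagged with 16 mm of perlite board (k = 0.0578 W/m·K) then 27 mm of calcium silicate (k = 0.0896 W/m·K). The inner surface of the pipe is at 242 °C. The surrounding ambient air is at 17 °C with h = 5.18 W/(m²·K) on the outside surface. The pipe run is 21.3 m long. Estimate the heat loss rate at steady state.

Q ≈ 4730 W

Cylindrical conduction, so R = ln(r₂/r₁)/(2πkL) per layer, in series:
R_carbon steel pipe wall = ln(98/90)/(2π×51.8×21.3) = 1.228×10^-5 K/W
R_perlite board = ln(114/98)/(2π×0.0578×21.3) = 0.01955 K/W
R_calcium silicate = ln(141/114)/(2π×0.0896×21.3) = 0.01773 K/W
R_outer film = 1/(h_o·2πr_oL) = 1/(5.18×2π×0.141×21.3) = 0.01023 K/W
R_total = 0.04752 K/W
Q = ΔT/R_total = 225/0.04752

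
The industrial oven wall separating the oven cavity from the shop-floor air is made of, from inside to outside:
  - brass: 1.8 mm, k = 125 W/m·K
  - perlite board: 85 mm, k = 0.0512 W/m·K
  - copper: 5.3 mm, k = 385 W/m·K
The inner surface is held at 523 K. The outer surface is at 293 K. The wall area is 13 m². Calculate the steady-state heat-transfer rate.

Q ≈ 1800 W

Using the resistance-network approach (series):
R_brass = L/(kA) = 0.0018/(125×13) = 1.108×10^-6 K/W
R_perlite board = L/(kA) = 0.085/(0.0512×13) = 0.1277 K/W
R_copper = L/(kA) = 0.0053/(385×13) = 1.059×10^-6 K/W
R_total = 0.1277 K/W
Q = ΔT / R_total = 230 / 0.1277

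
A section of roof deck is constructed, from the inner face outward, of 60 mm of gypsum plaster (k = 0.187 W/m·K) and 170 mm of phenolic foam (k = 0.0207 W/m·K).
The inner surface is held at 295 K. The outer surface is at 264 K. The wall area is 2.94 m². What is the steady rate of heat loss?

Q ≈ 10.7 W

Treating each layer as a thermal resistance in series:
R_gypsum plaster = L/(kA) = 0.06/(0.187×2.94) = 0.1091 K/W
R_phenolic foam = L/(kA) = 0.17/(0.0207×2.94) = 2.793 K/W
R_total = 2.903 K/W
Q = ΔT / R_total = 31 / 2.903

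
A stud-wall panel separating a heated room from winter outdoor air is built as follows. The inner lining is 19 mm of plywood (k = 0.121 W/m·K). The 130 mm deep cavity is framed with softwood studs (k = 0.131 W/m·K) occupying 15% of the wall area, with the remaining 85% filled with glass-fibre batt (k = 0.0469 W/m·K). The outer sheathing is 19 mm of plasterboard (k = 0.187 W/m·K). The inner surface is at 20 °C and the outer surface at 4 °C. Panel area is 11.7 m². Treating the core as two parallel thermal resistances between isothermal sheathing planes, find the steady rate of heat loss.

Sheathing layers in series; stud and cavity paths in parallel between them.
R_inner = 0.019/(0.121×11.7) = 0.01342 K/W
R_stud  = 0.13/(0.131×0.15×11.7) = 0.5655 K/W
R_cav   = 0.13/(0.0469×0.85×11.7) = 0.2787 K/W
1/R_core = 1/R_stud + 1/R_cav → R_core = 0.1867 K/W
R_outer = 0.019/(0.187×11.7) = 0.008684 K/W
R_total = 0.2088 K/W
Q = ΔT/R_total = 16/0.2088

Q ≈ 76.6 W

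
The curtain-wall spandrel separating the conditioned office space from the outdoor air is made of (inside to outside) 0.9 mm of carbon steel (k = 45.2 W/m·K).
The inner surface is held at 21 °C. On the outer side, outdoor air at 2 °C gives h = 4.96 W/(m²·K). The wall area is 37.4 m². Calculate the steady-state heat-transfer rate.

Thermal resistances in series:
R_carbon steel = L/(kA) = 0.0009/(45.2×37.4) = 5.324×10^-7 K/W
R_outer film = 1/(h_o·A) = 1/(4.96×37.4) = 0.005391 K/W
R_total = 0.005391 K/W
Q = ΔT / R_total = 19 / 0.005391

Q ≈ 3520 W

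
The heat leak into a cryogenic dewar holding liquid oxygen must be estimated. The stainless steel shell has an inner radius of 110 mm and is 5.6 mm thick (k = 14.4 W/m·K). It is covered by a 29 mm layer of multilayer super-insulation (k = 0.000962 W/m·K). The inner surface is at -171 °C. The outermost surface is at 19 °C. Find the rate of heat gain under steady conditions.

Q ≈ 1.32 W

Each spherical layer contributes R = (1/r_i − 1/r_o)/(4πk):
R_stainless steel shell = (1/0.11 − 1/0.1156)/(4π×14.4) = 0.002434 K/W
R_multilayer super-insulation = (1/0.1156 − 1/0.1446)/(4π×0.000962) = 143.5 K/W
R_total = 143.5 K/W
Q = ΔT/R_total = 190/143.5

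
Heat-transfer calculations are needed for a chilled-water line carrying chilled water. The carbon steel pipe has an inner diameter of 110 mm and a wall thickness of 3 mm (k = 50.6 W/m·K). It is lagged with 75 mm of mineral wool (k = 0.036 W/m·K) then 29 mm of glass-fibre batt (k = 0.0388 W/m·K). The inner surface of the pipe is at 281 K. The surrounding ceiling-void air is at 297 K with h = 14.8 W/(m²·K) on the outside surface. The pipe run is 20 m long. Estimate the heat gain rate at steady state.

Q ≈ 70.4 W

Treating each annulus and film as a series resistance:
R_carbon steel pipe wall = ln(58/55)/(2π×50.6×20) = 8.352×10^-6 K/W
R_mineral wool = ln(133/58)/(2π×0.036×20) = 0.1834 K/W
R_glass-fibre batt = ln(162/133)/(2π×0.0388×20) = 0.04045 K/W
R_outer film = 1/(h_o·2πr_oL) = 1/(14.8×2π×0.162×20) = 0.003319 K/W
R_total = 0.2272 K/W
Q = ΔT/R_total = 16/0.2272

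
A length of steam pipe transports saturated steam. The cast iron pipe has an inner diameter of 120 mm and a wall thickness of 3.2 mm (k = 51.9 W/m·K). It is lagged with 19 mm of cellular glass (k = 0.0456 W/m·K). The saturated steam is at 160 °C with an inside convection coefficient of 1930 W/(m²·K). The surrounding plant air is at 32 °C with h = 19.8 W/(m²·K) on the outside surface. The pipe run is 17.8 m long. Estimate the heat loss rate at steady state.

Radial resistances (cylindrical: R_cond = ln(r_o/r_i)/(2πkL), R_conv = 1/(h·2πrL)):
R_inner film = 1/(h_i·2πr₁L) = 1/(1930×2π×0.06×17.8) = 7.721×10^-5 K/W
R_cast iron pipe wall = ln(63.2/60)/(2π×51.9×17.8) = 8.952×10^-6 K/W
R_cellular glass = ln(82.2/63.2)/(2π×0.0456×17.8) = 0.05154 K/W
R_outer film = 1/(h_o·2πr_oL) = 1/(19.8×2π×0.0822×17.8) = 0.005494 K/W
R_total = 0.05712 K/W
Q = ΔT/R_total = 128/0.05712

Q ≈ 2240 W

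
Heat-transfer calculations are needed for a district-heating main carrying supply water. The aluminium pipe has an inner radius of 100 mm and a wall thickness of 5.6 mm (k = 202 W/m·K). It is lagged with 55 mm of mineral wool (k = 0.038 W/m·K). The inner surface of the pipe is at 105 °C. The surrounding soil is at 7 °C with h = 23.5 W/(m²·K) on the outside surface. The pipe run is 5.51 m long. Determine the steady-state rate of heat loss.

Q ≈ 300 W

Per-layer cylindrical resistances, series-summed:
R_aluminium pipe wall = ln(105.6/100)/(2π×202×5.51) = 7.791×10^-6 K/W
R_mineral wool = ln(160.6/105.6)/(2π×0.038×5.51) = 0.3187 K/W
R_outer film = 1/(h_o·2πr_oL) = 1/(23.5×2π×0.1606×5.51) = 0.007653 K/W
R_total = 0.3263 K/W
Q = ΔT/R_total = 98/0.3263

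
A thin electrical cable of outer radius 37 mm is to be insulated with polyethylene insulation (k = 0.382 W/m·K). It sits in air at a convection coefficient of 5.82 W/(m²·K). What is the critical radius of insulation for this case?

r_cr ≈ 65.6 mm

For a cylinder r_cr = k/h = 0.382/5.82
r_cr = 65.6 mm; since the bare radius (37 mm) is below r_cr, adding a thin layer of insulation will *increase* heat loss.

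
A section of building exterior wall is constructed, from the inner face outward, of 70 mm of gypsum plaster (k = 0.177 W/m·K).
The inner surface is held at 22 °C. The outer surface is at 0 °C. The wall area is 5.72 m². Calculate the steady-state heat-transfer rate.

Q ≈ 318 W

Model the wall as resistances in series:
R_gypsum plaster = L/(kA) = 0.07/(0.177×5.72) = 0.06914 K/W
R_total = 0.06914 K/W
Q = ΔT / R_total = 22 / 0.06914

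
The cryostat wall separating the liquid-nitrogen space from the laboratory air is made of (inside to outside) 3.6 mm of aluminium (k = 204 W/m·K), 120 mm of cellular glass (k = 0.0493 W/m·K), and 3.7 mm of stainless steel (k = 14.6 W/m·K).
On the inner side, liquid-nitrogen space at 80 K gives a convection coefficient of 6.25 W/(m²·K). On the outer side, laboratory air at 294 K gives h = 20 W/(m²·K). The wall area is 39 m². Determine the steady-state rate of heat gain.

Series thermal resistances:
R_inner film = 1/(h_i·A) = 1/(6.25×39) = 0.004103 K/W
R_aluminium = L/(kA) = 0.0036/(204×39) = 4.525×10^-7 K/W
R_cellular glass = L/(kA) = 0.12/(0.0493×39) = 0.06241 K/W
R_stainless steel = L/(kA) = 0.0037/(14.6×39) = 6.498×10^-6 K/W
R_outer film = 1/(h_o·A) = 1/(20×39) = 0.001282 K/W
R_total = 0.0678 K/W
Q = ΔT / R_total = 214 / 0.0678

Q ≈ 3160 W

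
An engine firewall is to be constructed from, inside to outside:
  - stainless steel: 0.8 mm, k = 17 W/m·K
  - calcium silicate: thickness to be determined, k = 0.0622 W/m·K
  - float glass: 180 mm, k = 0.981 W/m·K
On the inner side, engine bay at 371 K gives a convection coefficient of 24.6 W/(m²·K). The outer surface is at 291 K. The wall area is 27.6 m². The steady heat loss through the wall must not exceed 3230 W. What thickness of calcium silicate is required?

Thermal resistances in series:
R_inner film = 1/(h_i·A) = 1/(24.6×27.6) = 0.001473 K/W
R_stainless steel = L/(kA) = 0.0008/(17×27.6) = 1.705×10^-6 K/W
R_float glass = L/(kA) = 0.18/(0.981×27.6) = 0.006648 K/W
Sum of the known resistances R_other = 0.008123 K/W
Required total resistance R_tot = ΔT/Q_allow = 80/3230 = 0.02477 K/W
R_calcium silicate = R_tot − R_other = 0.01665 K/W
L = R·k·A = 0.01665×0.0622×27.6

L ≈ 28.6 mm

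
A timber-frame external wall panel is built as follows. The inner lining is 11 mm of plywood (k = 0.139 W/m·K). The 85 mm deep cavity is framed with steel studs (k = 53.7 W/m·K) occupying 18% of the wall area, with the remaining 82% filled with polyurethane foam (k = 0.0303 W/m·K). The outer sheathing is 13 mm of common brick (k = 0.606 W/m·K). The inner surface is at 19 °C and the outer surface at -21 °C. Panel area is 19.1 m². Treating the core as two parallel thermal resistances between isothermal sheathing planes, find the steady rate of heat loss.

Q ≈ 6990 W

Sheathing layers in series; stud and cavity paths in parallel between them.
R_inner = 0.011/(0.139×19.1) = 0.004143 K/W
R_stud  = 0.085/(53.7×0.18×19.1) = 4.604×10^-4 K/W
R_cav   = 0.085/(0.0303×0.82×19.1) = 0.1791 K/W
1/R_core = 1/R_stud + 1/R_cav → R_core = 4.592×10^-4 K/W
R_outer = 0.013/(0.606×19.1) = 0.001123 K/W
R_total = 0.005726 K/W
Q = ΔT/R_total = 40/0.005726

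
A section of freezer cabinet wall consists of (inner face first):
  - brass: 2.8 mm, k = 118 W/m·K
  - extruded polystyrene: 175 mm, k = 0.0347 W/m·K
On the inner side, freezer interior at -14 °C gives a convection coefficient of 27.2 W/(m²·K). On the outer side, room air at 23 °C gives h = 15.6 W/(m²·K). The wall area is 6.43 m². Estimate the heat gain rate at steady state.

Q ≈ 46.2 W

Thermal resistances in series:
R_inner film = 1/(h_i·A) = 1/(27.2×6.43) = 0.005718 K/W
R_brass = L/(kA) = 0.0028/(118×6.43) = 3.69×10^-6 K/W
R_extruded polystyrene = L/(kA) = 0.175/(0.0347×6.43) = 0.7843 K/W
R_outer film = 1/(h_o·A) = 1/(15.6×6.43) = 0.009969 K/W
R_total = 0.8 K/W
Q = ΔT / R_total = 37 / 0.8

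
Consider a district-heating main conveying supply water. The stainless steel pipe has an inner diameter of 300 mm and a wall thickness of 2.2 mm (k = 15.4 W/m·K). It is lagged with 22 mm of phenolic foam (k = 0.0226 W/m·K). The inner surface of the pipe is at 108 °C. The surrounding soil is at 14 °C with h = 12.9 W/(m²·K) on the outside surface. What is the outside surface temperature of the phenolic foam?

Treating each annulus and film as a series resistance:
R_stainless steel pipe wall = ln(152.2/150)/(2π×15.4×1) = 1.505×10^-4 K/W
R_phenolic foam = ln(174.2/152.2)/(2π×0.0226×1) = 0.9508 K/W
R_outer film = 1/(h_o·2πr_oL) = 1/(12.9×2π×0.1742×1) = 0.07082 K/W
R_total = 1.022 K/W
Q = ΔT/R_total = 94/1.022
Q = 92 W/m
T_interface = T_inner − Q·ΣR(inner→interface) = 108 − 92×0.9509

T ≈ 20.5 °C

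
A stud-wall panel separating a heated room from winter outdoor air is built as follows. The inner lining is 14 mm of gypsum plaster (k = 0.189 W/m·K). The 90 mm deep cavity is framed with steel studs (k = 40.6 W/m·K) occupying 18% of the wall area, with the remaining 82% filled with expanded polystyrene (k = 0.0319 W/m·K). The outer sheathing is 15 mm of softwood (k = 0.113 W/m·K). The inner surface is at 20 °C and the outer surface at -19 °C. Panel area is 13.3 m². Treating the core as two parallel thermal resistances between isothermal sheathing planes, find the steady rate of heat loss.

Q ≈ 2370 W

Sheathing layers in series; stud and cavity paths in parallel between them.
R_inner = 0.014/(0.189×13.3) = 0.005569 K/W
R_stud  = 0.09/(40.6×0.18×13.3) = 9.26×10^-4 K/W
R_cav   = 0.09/(0.0319×0.82×13.3) = 0.2587 K/W
1/R_core = 1/R_stud + 1/R_cav → R_core = 9.227×10^-4 K/W
R_outer = 0.015/(0.113×13.3) = 0.009981 K/W
R_total = 0.01647 K/W
Q = ΔT/R_total = 39/0.01647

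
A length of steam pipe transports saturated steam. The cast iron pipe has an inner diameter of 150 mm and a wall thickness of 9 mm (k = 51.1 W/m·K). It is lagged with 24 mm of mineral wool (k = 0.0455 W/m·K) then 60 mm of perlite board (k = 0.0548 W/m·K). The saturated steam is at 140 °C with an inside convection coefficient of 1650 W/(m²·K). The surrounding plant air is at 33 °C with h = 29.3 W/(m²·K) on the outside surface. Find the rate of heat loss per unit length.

q′ ≈ 48.7 W/m

Treating each annulus and film as a series resistance:
R_inner film = 1/(h_i·2πr₁L) = 1/(1650×2π×0.075×1) = 0.001286 K/W
R_cast iron pipe wall = ln(84/75)/(2π×51.1×1) = 3.53×10^-4 K/W
R_mineral wool = ln(108/84)/(2π×0.0455×1) = 0.8791 K/W
R_perlite board = ln(168/108)/(2π×0.0548×1) = 1.283 K/W
R_outer film = 1/(h_o·2πr_oL) = 1/(29.3×2π×0.168×1) = 0.03233 K/W
R_total = 2.196 K/W
Q = ΔT/R_total = 107/2.196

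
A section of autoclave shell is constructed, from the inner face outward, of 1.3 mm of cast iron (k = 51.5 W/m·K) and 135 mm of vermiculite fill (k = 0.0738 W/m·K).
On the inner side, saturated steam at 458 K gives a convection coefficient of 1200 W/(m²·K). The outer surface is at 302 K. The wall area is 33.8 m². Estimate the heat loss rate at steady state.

Treating each layer as a thermal resistance in series:
R_inner film = 1/(h_i·A) = 1/(1200×33.8) = 2.465×10^-5 K/W
R_cast iron = L/(kA) = 0.0013/(51.5×33.8) = 7.468×10^-7 K/W
R_vermiculite fill = L/(kA) = 0.135/(0.0738×33.8) = 0.05412 K/W
R_total = 0.05415 K/W
Q = ΔT / R_total = 156 / 0.05415

Q ≈ 2880 W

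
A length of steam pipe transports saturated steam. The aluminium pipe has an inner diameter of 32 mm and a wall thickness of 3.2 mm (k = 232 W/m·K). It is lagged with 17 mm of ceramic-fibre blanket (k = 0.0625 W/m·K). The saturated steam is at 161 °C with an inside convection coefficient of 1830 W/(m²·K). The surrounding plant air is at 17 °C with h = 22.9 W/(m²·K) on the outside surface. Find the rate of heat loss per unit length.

Treating each annulus and film as a series resistance:
R_inner film = 1/(h_i·2πr₁L) = 1/(1830×2π×0.016×1) = 0.005436 K/W
R_aluminium pipe wall = ln(19.2/16)/(2π×232×1) = 1.251×10^-4 K/W
R_ceramic-fibre blanket = ln(36.2/19.2)/(2π×0.0625×1) = 1.615 K/W
R_outer film = 1/(h_o·2πr_oL) = 1/(22.9×2π×0.0362×1) = 0.192 K/W
R_total = 1.812 K/W
Q = ΔT/R_total = 144/1.812

q′ ≈ 79.5 W/m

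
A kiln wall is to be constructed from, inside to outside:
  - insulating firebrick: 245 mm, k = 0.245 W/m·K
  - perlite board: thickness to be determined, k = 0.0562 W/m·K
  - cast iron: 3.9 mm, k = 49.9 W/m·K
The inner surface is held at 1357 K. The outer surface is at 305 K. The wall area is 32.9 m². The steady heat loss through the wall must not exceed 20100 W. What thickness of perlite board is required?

L ≈ 40.6 mm

Treating each layer as a thermal resistance in series:
R_insulating firebrick = L/(kA) = 0.245/(0.245×32.9) = 0.0304 K/W
R_cast iron = L/(kA) = 0.0039/(49.9×32.9) = 2.376×10^-6 K/W
Sum of the known resistances R_other = 0.0304 K/W
Required total resistance R_tot = ΔT/Q_allow = 1052/20100 = 0.05234 K/W
R_perlite board = R_tot − R_other = 0.02194 K/W
L = R·k·A = 0.02194×0.0562×32.9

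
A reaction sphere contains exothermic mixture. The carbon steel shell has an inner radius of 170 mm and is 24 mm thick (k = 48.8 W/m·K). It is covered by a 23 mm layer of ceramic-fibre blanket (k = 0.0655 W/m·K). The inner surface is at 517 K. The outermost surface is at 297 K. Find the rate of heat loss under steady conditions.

Q ≈ 331 W

For a spherical shell R = (1/r₁ − 1/r₂)/(4πk); film R = 1/(h·4πr²). In series:
R_carbon steel shell = (1/0.17 − 1/0.194)/(4π×48.8) = 0.001187 K/W
R_ceramic-fibre blanket = (1/0.194 − 1/0.217)/(4π×0.0655) = 0.6638 K/W
R_total = 0.665 K/W
Q = ΔT/R_total = 220/0.665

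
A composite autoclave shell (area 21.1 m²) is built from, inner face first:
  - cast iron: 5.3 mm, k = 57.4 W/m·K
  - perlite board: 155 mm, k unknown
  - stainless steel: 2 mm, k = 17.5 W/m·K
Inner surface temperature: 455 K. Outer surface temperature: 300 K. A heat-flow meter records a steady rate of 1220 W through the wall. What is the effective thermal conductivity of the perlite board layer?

k ≈ 0.0578 W/(m·K)

Thermal resistances in series:
R_cast iron = L/(kA) = 0.0053/(57.4×21.1) = 4.376×10^-6 K/W
R_stainless steel = L/(kA) = 0.002/(17.5×21.1) = 5.416×10^-6 K/W
Sum of known resistances R_other = 9.792×10^-6 K/W
Total R = ΔT/Q = 155/1220 = 0.127 K/W
R_perlite board = R_total − R_other = 0.127 K/W
k = L/(R·A) = 0.155/(0.127×21.1)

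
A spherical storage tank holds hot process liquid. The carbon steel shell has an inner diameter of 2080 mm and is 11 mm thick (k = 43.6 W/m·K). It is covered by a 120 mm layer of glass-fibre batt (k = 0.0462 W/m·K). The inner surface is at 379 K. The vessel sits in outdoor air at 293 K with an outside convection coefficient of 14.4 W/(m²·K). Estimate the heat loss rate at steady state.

Radial (spherical) resistances in series:
R_carbon steel shell = (1/1.04 − 1/1.051)/(4π×43.6) = 1.837×10^-5 K/W
R_glass-fibre batt = (1/1.051 − 1/1.171)/(4π×0.0462) = 0.1679 K/W
R_outer film = 1/(h·4πr_o²) = 1/(14.4×4π×1.171²) = 0.00403 K/W
R_total = 0.172 K/W
Q = ΔT/R_total = 86/0.172

Q ≈ 500 W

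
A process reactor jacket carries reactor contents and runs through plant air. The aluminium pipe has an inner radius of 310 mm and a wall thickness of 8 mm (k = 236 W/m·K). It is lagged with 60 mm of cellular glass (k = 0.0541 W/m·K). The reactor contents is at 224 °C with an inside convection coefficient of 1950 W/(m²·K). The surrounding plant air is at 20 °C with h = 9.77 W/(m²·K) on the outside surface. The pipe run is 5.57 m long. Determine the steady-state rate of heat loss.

Q ≈ 2060 W

Radial resistances (cylindrical: R_cond = ln(r_o/r_i)/(2πkL), R_conv = 1/(h·2πrL)):
R_inner film = 1/(h_i·2πr₁L) = 1/(1950×2π×0.31×5.57) = 4.727×10^-5 K/W
R_aluminium pipe wall = ln(318/310)/(2π×236×5.57) = 3.085×10^-6 K/W
R_cellular glass = ln(378/318)/(2π×0.0541×5.57) = 0.09129 K/W
R_outer film = 1/(h_o·2πr_oL) = 1/(9.77×2π×0.378×5.57) = 0.007737 K/W
R_total = 0.09908 K/W
Q = ΔT/R_total = 204/0.09908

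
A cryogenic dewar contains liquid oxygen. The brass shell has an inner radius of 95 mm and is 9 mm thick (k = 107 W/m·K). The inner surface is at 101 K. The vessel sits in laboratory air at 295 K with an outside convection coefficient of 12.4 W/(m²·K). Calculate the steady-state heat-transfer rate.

Each spherical layer contributes R = (1/r_i − 1/r_o)/(4πk):
R_brass shell = (1/0.095 − 1/0.104)/(4π×107) = 6.775×10^-4 K/W
R_outer film = 1/(h·4πr_o²) = 1/(12.4×4π×0.104²) = 0.5933 K/W
R_total = 0.594 K/W
Q = ΔT/R_total = 194/0.594

Q ≈ 327 W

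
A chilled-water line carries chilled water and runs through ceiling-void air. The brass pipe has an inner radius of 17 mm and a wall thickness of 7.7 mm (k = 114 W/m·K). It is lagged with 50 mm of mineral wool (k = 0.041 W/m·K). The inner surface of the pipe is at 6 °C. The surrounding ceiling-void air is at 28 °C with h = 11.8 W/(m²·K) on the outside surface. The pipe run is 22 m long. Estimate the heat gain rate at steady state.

Radial resistances (cylindrical: R_cond = ln(r_o/r_i)/(2πkL), R_conv = 1/(h·2πrL)):
R_brass pipe wall = ln(24.7/17)/(2π×114×22) = 2.371×10^-5 K/W
R_mineral wool = ln(74.7/24.7)/(2π×0.041×22) = 0.1953 K/W
R_outer film = 1/(h_o·2πr_oL) = 1/(11.8×2π×0.0747×22) = 0.008207 K/W
R_total = 0.2035 K/W
Q = ΔT/R_total = 22/0.2035

Q ≈ 108 W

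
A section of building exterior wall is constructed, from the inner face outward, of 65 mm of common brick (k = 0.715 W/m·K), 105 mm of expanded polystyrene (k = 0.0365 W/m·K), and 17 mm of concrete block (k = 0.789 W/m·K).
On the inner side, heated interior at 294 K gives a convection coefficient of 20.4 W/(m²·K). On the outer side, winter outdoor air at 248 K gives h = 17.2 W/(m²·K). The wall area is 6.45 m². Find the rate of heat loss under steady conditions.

Series thermal resistances:
R_inner film = 1/(h_i·A) = 1/(20.4×6.45) = 0.0076 K/W
R_common brick = L/(kA) = 0.065/(0.715×6.45) = 0.01409 K/W
R_expanded polystyrene = L/(kA) = 0.105/(0.0365×6.45) = 0.446 K/W
R_concrete block = L/(kA) = 0.017/(0.789×6.45) = 0.003341 K/W
R_outer film = 1/(h_o·A) = 1/(17.2×6.45) = 0.009014 K/W
R_total = 0.4801 K/W
Q = ΔT / R_total = 46 / 0.4801

Q ≈ 95.8 W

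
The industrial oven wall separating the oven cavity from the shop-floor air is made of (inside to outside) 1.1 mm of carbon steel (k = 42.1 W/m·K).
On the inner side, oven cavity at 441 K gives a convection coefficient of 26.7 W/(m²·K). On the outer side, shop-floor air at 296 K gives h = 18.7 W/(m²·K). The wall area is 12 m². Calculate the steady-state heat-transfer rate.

Treating each layer as a thermal resistance in series:
R_inner film = 1/(h_i·A) = 1/(26.7×12) = 0.003121 K/W
R_carbon steel = L/(kA) = 0.0011/(42.1×12) = 2.177×10^-6 K/W
R_outer film = 1/(h_o·A) = 1/(18.7×12) = 0.004456 K/W
R_total = 0.00758 K/W
Q = ΔT / R_total = 145 / 0.00758

Q ≈ 19100 W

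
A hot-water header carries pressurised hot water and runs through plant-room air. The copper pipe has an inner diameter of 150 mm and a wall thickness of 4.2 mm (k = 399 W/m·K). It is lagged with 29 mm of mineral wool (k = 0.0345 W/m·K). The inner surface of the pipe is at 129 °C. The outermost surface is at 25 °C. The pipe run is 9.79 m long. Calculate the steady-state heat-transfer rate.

Q ≈ 707 W

Treating each annulus and film as a series resistance:
R_copper pipe wall = ln(79.2/75)/(2π×399×9.79) = 2.22×10^-6 K/W
R_mineral wool = ln(108.2/79.2)/(2π×0.0345×9.79) = 0.147 K/W
R_total = 0.147 K/W
Q = ΔT/R_total = 104/0.147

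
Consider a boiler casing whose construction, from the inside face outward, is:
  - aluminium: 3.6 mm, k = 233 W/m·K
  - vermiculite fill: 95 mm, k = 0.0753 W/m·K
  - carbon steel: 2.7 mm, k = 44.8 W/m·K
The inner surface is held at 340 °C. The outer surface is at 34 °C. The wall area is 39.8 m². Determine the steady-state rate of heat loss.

Series thermal resistances:
R_aluminium = L/(kA) = 0.0036/(233×39.8) = 3.882×10^-7 K/W
R_vermiculite fill = L/(kA) = 0.095/(0.0753×39.8) = 0.0317 K/W
R_carbon steel = L/(kA) = 0.0027/(44.8×39.8) = 1.514×10^-6 K/W
R_total = 0.0317 K/W
Q = ΔT / R_total = 306 / 0.0317

Q ≈ 9650 W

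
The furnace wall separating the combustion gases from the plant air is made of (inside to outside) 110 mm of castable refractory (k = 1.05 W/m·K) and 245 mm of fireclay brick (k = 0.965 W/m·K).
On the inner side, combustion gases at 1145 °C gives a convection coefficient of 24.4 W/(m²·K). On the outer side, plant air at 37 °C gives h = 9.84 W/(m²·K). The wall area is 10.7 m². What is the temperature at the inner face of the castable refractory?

T ≈ 1050 °C

Series thermal resistances:
R_inner film = 1/(h_i·A) = 1/(24.4×10.7) = 0.00383 K/W
R_castable refractory = L/(kA) = 0.11/(1.05×10.7) = 0.009791 K/W
R_fireclay brick = L/(kA) = 0.245/(0.965×10.7) = 0.02373 K/W
R_outer film = 1/(h_o·A) = 1/(9.84×10.7) = 0.009498 K/W
R_total = 0.04685 K/W;  Q = ΔT/R_total = 1108/0.04685 = 23650 W
T_interface = T_inner − Q·ΣR(inner→interface) = 1145 − 23700×0.00383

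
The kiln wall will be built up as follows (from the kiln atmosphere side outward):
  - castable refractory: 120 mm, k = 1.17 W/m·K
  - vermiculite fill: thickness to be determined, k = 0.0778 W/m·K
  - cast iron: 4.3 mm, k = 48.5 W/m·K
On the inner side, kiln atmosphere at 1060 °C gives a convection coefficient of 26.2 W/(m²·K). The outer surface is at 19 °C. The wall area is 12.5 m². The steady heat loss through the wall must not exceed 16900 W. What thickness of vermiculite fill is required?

Model the wall as resistances in series:
R_inner film = 1/(h_i·A) = 1/(26.2×12.5) = 0.003053 K/W
R_castable refractory = L/(kA) = 0.12/(1.17×12.5) = 0.008205 K/W
R_cast iron = L/(kA) = 0.0043/(48.5×12.5) = 7.093×10^-6 K/W
Sum of the known resistances R_other = 0.01127 K/W
Required total resistance R_tot = ΔT/Q_allow = 1041/16900 = 0.0616 K/W
R_vermiculite fill = R_tot − R_other = 0.05033 K/W
L = R·k·A = 0.05033×0.0778×12.5

L ≈ 48.9 mm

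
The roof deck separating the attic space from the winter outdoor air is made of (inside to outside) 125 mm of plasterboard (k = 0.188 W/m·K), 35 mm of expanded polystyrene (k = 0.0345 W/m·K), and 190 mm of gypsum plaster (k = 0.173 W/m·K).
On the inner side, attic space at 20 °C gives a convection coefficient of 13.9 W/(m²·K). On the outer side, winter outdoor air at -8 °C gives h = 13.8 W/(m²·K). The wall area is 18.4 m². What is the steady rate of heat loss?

Using the resistance-network approach (series):
R_inner film = 1/(h_i·A) = 1/(13.9×18.4) = 0.00391 K/W
R_plasterboard = L/(kA) = 0.125/(0.188×18.4) = 0.03614 K/W
R_expanded polystyrene = L/(kA) = 0.035/(0.0345×18.4) = 0.05514 K/W
R_gypsum plaster = L/(kA) = 0.19/(0.173×18.4) = 0.05969 K/W
R_outer film = 1/(h_o·A) = 1/(13.8×18.4) = 0.003938 K/W
R_total = 0.1588 K/W
Q = ΔT / R_total = 28 / 0.1588

Q ≈ 176 W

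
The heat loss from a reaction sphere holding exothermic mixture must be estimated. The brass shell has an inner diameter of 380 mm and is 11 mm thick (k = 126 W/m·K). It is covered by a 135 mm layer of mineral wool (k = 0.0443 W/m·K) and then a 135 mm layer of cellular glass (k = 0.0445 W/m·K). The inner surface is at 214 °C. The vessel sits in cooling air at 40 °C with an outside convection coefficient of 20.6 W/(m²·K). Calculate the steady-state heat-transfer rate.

Q ≈ 33.9 W

Radial (spherical) resistances in series:
R_brass shell = (1/0.19 − 1/0.201)/(4π×126) = 1.819×10^-4 K/W
R_mineral wool = (1/0.201 − 1/0.336)/(4π×0.0443) = 3.591 K/W
R_cellular glass = (1/0.336 − 1/0.471)/(4π×0.0445) = 1.525 K/W
R_outer film = 1/(h·4πr_o²) = 1/(20.6×4π×0.471²) = 0.01741 K/W
R_total = 5.134 K/W
Q = ΔT/R_total = 174/5.134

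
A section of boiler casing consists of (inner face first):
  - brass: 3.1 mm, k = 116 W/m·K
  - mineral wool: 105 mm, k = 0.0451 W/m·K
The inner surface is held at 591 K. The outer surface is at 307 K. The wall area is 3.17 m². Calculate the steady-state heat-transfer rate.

Q ≈ 387 W

Using the resistance-network approach (series):
R_brass = L/(kA) = 0.0031/(116×3.17) = 8.43×10^-6 K/W
R_mineral wool = L/(kA) = 0.105/(0.0451×3.17) = 0.7344 K/W
R_total = 0.7344 K/W
Q = ΔT / R_total = 284 / 0.7344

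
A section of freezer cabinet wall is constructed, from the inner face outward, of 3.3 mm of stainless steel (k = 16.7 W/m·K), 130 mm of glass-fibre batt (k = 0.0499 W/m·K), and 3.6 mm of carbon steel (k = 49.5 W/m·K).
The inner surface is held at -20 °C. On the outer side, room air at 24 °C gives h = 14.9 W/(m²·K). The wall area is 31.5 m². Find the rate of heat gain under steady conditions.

Using the resistance-network approach (series):
R_stainless steel = L/(kA) = 0.0033/(16.7×31.5) = 6.273×10^-6 K/W
R_glass-fibre batt = L/(kA) = 0.13/(0.0499×31.5) = 0.08271 K/W
R_carbon steel = L/(kA) = 0.0036/(49.5×31.5) = 2.309×10^-6 K/W
R_outer film = 1/(h_o·A) = 1/(14.9×31.5) = 0.002131 K/W
R_total = 0.08484 K/W
Q = ΔT / R_total = 44 / 0.08484

Q ≈ 519 W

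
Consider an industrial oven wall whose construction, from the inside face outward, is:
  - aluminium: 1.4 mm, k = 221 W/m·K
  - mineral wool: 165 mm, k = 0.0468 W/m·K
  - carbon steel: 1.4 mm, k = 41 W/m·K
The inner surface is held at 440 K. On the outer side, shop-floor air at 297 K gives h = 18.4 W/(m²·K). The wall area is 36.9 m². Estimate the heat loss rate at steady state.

Model the wall as resistances in series:
R_aluminium = L/(kA) = 0.0014/(221×36.9) = 1.717×10^-7 K/W
R_mineral wool = L/(kA) = 0.165/(0.0468×36.9) = 0.09555 K/W
R_carbon steel = L/(kA) = 0.0014/(41×36.9) = 9.254×10^-7 K/W
R_outer film = 1/(h_o·A) = 1/(18.4×36.9) = 0.001473 K/W
R_total = 0.09702 K/W
Q = ΔT / R_total = 143 / 0.09702

Q ≈ 1470 W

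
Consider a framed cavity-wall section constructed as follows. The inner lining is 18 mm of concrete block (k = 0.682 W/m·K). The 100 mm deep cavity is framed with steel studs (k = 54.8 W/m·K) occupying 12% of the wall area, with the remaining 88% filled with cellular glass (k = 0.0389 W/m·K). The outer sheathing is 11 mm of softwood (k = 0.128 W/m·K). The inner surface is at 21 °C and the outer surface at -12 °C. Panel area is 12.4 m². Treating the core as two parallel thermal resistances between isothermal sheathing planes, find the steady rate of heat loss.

Sheathing layers in series; stud and cavity paths in parallel between them.
R_inner = 0.018/(0.682×12.4) = 0.002128 K/W
R_stud  = 0.1/(54.8×0.12×12.4) = 0.001226 K/W
R_cav   = 0.1/(0.0389×0.88×12.4) = 0.2356 K/W
1/R_core = 1/R_stud + 1/R_cav → R_core = 0.00122 K/W
R_outer = 0.011/(0.128×12.4) = 0.00693 K/W
R_total = 0.01028 K/W
Q = ΔT/R_total = 33/0.01028

Q ≈ 3210 W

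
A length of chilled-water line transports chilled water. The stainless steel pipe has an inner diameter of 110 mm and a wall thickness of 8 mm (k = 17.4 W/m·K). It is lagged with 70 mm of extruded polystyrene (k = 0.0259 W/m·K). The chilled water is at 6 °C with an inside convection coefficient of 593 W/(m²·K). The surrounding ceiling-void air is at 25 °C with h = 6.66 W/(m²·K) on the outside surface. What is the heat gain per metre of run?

Cylindrical conduction, so R = ln(r₂/r₁)/(2πkL) per layer, in series:
R_inner film = 1/(h_i·2πr₁L) = 1/(593×2π×0.055×1) = 0.00488 K/W
R_stainless steel pipe wall = ln(63/55)/(2π×17.4×1) = 0.001242 K/W
R_extruded polystyrene = ln(133/63)/(2π×0.0259×1) = 4.592 K/W
R_outer film = 1/(h_o·2πr_oL) = 1/(6.66×2π×0.133×1) = 0.1797 K/W
R_total = 4.777 K/W
Q = ΔT/R_total = 19/4.777

q′ ≈ 3.98 W/m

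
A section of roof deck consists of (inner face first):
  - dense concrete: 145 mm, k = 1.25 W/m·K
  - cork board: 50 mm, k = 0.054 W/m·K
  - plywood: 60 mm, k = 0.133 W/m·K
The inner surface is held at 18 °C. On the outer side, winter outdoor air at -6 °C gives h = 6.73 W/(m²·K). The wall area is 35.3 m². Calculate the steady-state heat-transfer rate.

Q ≈ 516 W

Model the wall as resistances in series:
R_dense concrete = L/(kA) = 0.145/(1.25×35.3) = 0.003286 K/W
R_cork board = L/(kA) = 0.05/(0.054×35.3) = 0.02623 K/W
R_plywood = L/(kA) = 0.06/(0.133×35.3) = 0.01278 K/W
R_outer film = 1/(h_o·A) = 1/(6.73×35.3) = 0.004209 K/W
R_total = 0.04651 K/W
Q = ΔT / R_total = 24 / 0.04651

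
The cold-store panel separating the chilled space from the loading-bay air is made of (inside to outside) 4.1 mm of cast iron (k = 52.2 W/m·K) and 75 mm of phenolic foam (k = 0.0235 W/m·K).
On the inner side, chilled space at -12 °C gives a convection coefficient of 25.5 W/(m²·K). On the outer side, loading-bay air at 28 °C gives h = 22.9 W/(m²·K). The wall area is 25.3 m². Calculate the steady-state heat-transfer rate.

Q ≈ 309 W

Model the wall as resistances in series:
R_inner film = 1/(h_i·A) = 1/(25.5×25.3) = 0.00155 K/W
R_cast iron = L/(kA) = 0.0041/(52.2×25.3) = 3.105×10^-6 K/W
R_phenolic foam = L/(kA) = 0.075/(0.0235×25.3) = 0.1261 K/W
R_outer film = 1/(h_o·A) = 1/(22.9×25.3) = 0.001726 K/W
R_total = 0.1294 K/W
Q = ΔT / R_total = 40 / 0.1294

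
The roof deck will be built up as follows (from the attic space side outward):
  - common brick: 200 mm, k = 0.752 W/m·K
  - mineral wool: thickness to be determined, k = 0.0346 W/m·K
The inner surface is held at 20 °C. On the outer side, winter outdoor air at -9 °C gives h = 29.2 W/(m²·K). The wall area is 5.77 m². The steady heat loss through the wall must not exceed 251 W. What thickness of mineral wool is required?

Series thermal resistances:
R_common brick = L/(kA) = 0.2/(0.752×5.77) = 0.04609 K/W
R_outer film = 1/(h_o·A) = 1/(29.2×5.77) = 0.005935 K/W
Sum of the known resistances R_other = 0.05203 K/W
Required total resistance R_tot = ΔT/Q_allow = 29/251 = 0.1155 K/W
R_mineral wool = R_tot − R_other = 0.06351 K/W
L = R·k·A = 0.06351×0.0346×5.77

L ≈ 12.7 mm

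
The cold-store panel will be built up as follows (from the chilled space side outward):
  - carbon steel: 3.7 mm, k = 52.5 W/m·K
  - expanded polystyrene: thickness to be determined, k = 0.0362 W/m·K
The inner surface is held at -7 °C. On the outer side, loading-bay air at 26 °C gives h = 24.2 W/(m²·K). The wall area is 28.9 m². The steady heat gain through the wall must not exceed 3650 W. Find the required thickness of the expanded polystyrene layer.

Using the resistance-network approach (series):
R_carbon steel = L/(kA) = 0.0037/(52.5×28.9) = 2.439×10^-6 K/W
R_outer film = 1/(h_o·A) = 1/(24.2×28.9) = 0.00143 K/W
Sum of the known resistances R_other = 0.001432 K/W
Required total resistance R_tot = ΔT/Q_allow = 33/3650 = 0.009041 K/W
R_expanded polystyrene = R_tot − R_other = 0.007609 K/W
L = R·k·A = 0.007609×0.0362×28.9

L ≈ 7.96 mm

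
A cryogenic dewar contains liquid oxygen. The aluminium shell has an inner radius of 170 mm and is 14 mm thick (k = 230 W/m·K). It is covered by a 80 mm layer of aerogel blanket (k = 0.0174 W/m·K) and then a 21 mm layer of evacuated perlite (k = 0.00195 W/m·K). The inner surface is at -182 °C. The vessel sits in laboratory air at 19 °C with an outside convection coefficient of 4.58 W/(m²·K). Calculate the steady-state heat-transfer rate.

Q ≈ 10.5 W

Each spherical layer contributes R = (1/r_i − 1/r_o)/(4πk):
R_aluminium shell = (1/0.17 − 1/0.184)/(4π×230) = 1.549×10^-4 K/W
R_aerogel blanket = (1/0.184 − 1/0.264)/(4π×0.0174) = 7.532 K/W
R_evacuated perlite = (1/0.264 − 1/0.285)/(4π×0.00195) = 11.39 K/W
R_outer film = 1/(h·4πr_o²) = 1/(4.58×4π×0.285²) = 0.2139 K/W
R_total = 19.14 K/W
Q = ΔT/R_total = 201/19.14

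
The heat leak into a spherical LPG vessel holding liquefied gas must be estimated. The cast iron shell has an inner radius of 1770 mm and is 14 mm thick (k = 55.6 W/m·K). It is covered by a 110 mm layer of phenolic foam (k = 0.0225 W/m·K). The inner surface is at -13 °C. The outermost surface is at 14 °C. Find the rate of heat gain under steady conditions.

Each spherical layer contributes R = (1/r_i − 1/r_o)/(4πk):
R_cast iron shell = (1/1.77 − 1/1.784)/(4π×55.6) = 6.346×10^-6 K/W
R_phenolic foam = (1/1.784 − 1/1.894)/(4π×0.0225) = 0.1151 K/W
R_total = 0.1151 K/W
Q = ΔT/R_total = 27/0.1151

Q ≈ 234 W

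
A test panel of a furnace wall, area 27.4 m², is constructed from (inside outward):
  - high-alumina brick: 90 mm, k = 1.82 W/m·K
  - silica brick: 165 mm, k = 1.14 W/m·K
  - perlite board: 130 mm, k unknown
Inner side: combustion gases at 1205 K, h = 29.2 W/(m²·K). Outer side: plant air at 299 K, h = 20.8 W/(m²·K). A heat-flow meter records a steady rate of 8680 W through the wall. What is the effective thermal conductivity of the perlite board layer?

Series thermal resistances:
R_inner film = 1/(h_i·A) = 1/(29.2×27.4) = 0.00125 K/W
R_high-alumina brick = L/(kA) = 0.09/(1.82×27.4) = 0.001805 K/W
R_silica brick = L/(kA) = 0.165/(1.14×27.4) = 0.005282 K/W
R_outer film = 1/(h_o·A) = 1/(20.8×27.4) = 0.001755 K/W
Sum of known resistances R_other = 0.01009 K/W
Total R = ΔT/Q = 906/8680 = 0.1044 K/W
R_perlite board = R_total − R_other = 0.09429 K/W
k = L/(R·A) = 0.13/(0.09429×27.4)

k ≈ 0.0503 W/(m·K)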